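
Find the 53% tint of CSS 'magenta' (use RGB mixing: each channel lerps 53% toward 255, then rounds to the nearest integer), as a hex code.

CSS magenta is rgb(255, 0, 255).
Per channel, c → c + 0.53(255 − c):
  R: 255 + 0 = 255 → 255
  G: 0 + 135.15 = 135.15 → 135
  B: 255 + 0 = 255 → 255
rgb(255, 135, 255) = #FF87FF.

#FF87FF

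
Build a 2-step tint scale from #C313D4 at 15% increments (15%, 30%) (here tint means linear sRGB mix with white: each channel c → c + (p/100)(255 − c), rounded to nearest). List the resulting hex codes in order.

#C313D4 is rgb(195, 19, 212).
15%: (195 + 9 = 204→204, 19 + 35.4 = 54.4→54, 212 + 6.45 = 218.45→218) → #CC36DA
30%: (195 + 18 = 213→213, 19 + 70.8 = 89.8→90, 212 + 12.9 = 224.9→225) → #D55AE1

#CC36DA, #D55AE1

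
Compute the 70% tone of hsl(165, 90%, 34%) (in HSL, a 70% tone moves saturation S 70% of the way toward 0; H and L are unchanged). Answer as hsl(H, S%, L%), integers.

S moves 70% from 90 toward 0: 90 − 63 = 27 → 27.
H and L are unchanged.

hsl(165, 27%, 34%)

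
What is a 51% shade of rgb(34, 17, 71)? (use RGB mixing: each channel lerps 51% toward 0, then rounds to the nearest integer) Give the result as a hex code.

#110823

Per channel, c → c + 0.51(0 − c):
  R: 34 + 0.51×(0−34) = 34 − 17.34 = 16.66 → 17
  G: 17 + 0.51×(0−17) = 17 − 8.67 = 8.33 → 8
  B: 71 + 0.51×(0−71) = 71 − 36.21 = 34.79 → 35
rgb(17, 8, 35) = #110823.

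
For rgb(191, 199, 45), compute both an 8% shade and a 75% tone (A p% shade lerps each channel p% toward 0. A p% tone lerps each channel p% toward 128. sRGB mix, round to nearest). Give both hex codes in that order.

#B0B729, #90926B

8% shade:
  R: 191 + 0.08×(0−191) = 191 − 15.28 = 175.72 → 176
  G: 199 + 0.08×(0−199) = 199 − 15.92 = 183.08 → 183
  B: 45 + 0.08×(0−45) = 45 − 3.6 = 41.4 → 41
  → #B0B729
75% tone:
  R: 191 + 0.75×(128−191) = 191 − 47.25 = 143.75 → 144
  G: 199 + 0.75×(128−199) = 199 − 53.25 = 145.75 → 146
  B: 45 + 62.25 = 107.25 → 107
  → #90926B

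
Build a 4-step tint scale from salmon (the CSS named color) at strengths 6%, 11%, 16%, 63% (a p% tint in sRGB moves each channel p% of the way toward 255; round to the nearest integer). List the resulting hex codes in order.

CSS salmon is rgb(250, 128, 114).
6%: (250→250, 128 + 7.62 = 135.62→136, 114 + 8.46 = 122.46→122) → #FA887A
11%: (250 + 0.55 = 250.55→251, 128 + 13.97 = 141.97→142, 114 + 15.51 = 129.51→130) → #FB8E82
16%: (250 + 0.8 = 250.8→251, 128 + 20.32 = 148.32→148, 114 + 22.56 = 136.56→137) → #FB9489
63%: (250 + 3.15 = 253.15→253, 128 + 80.01 = 208.01→208, 114 + 88.83 = 202.83→203) → #FDD0CB

#FA887A, #FB8E82, #FB9489, #FDD0CB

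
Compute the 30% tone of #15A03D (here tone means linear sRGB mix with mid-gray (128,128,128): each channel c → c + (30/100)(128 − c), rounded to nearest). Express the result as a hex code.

#15A03D is rgb(21, 160, 61).
Per channel, c → c + 0.3(128 − c):
  R: 21 + 32.1 = 53.1 → 53
  G: 160 − 9.6 = 150.4 → 150
  B: 61 + 0.3×(128−61) = 61 + 20.1 = 81.1 → 81
rgb(53, 150, 81) = #359651.

#359651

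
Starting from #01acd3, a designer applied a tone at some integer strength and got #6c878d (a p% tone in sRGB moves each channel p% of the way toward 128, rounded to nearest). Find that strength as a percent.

84%

#01acd3 is rgb(1, 172, 211); #6c878d is rgb(108, 135, 141).
On the R channel (widest range): 108 ≈ 1 + (p/100)(128 − 1), so p ≈ 100×(108 − 1)/(128 − 1) = 10700/127 = 84.25.
p = 84 reproduces all three channels after rounding.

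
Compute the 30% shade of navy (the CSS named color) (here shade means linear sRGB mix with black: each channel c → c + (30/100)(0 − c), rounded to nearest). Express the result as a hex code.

#00005a

CSS navy is rgb(0, 0, 128).
A 30% shade moves each channel 30% toward 0:
  R: 0 + 0 = 0 → 0
  G: 0 + 0.3×(0−0) = 0 + 0 = 0 → 0
  B: 128 − 38.4 = 89.6 → 90
rgb(0, 0, 90) = #00005a.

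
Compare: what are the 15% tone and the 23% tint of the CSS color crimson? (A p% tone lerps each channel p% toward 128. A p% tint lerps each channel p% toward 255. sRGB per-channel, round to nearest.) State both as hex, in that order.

#CE2446, #E44A69

CSS crimson is rgb(220, 20, 60).
15% tone:
  R: 220 − 13.8 = 206.2 → 206
  G: 20 + 0.15×(128−20) = 20 + 16.2 = 36.2 → 36
  B: 60 + 10.2 = 70.2 → 70
  → #CE2446
23% tint:
  R: 220 + 8.05 = 228.05 → 228
  G: 20 + 54.05 = 74.05 → 74
  B: 60 + 0.23×(255−60) = 60 + 44.85 = 104.85 → 105
  → #E44A69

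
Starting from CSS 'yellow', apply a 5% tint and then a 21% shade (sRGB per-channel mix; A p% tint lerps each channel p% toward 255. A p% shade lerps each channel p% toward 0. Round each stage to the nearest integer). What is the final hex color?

#c9c90a

CSS yellow is rgb(255, 255, 0).
A 5% tint moves each channel 5% toward 255:
  R: 255 + 0 = 255 → 255
  G: 255 + 0 = 255 → 255
  B: 0 + 12.75 = 12.75 → 13
After the tint: rgb(255, 255, 13) = #ffff0d.
Lerp each channel 21% toward 0:
  R: 255 − 53.55 = 201.45 → 201
  G: 255 + 0.21×(0−255) = 255 − 53.55 = 201.45 → 201
  B: 13 + 0.21×(0−13) = 13 − 2.73 = 10.27 → 10
rgb(201, 201, 10) = #c9c90a.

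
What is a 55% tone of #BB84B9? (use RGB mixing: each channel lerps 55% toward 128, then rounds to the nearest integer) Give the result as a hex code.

#9B829A

#BB84B9 is rgb(187, 132, 185).
Lerp each channel 55% toward 128:
  R: 187 + 0.55×(128−187) = 187 − 32.45 = 154.55 → 155
  G: 132 − 2.2 = 129.8 → 130
  B: 185 + 0.55×(128−185) = 185 − 31.35 = 153.65 → 154
rgb(155, 130, 154) = #9B829A.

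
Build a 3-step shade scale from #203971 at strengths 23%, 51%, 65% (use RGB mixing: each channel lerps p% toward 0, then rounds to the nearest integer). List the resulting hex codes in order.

#203971 is rgb(32, 57, 113).
23%: (32 − 7.36 = 24.64→25, 57 − 13.11 = 43.89→44, 113 − 25.99 = 87.01→87) → #192C57
51%: (32 − 16.32 = 15.68→16, 57 − 29.07 = 27.93→28, 113 − 57.63 = 55.37→55) → #101C37
65%: (32 − 20.8 = 11.2→11, 57 − 37.05 = 19.95→20, 113 − 73.45 = 39.55→40) → #0B1428

#192C57, #101C37, #0B1428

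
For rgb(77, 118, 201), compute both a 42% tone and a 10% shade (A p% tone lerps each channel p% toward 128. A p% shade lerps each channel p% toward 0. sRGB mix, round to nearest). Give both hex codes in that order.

42% tone:
  R: 77 + 0.42×(128−77) = 77 + 21.42 = 98.42 → 98
  G: 118 + 0.42×(128−118) = 118 + 4.2 = 122.2 → 122
  B: 201 − 30.66 = 170.34 → 170
  → #627aaa
10% shade:
  R: 77 + 0.1×(0−77) = 77 − 7.7 = 69.3 → 69
  G: 118 − 11.8 = 106.2 → 106
  B: 201 + 0.1×(0−201) = 201 − 20.1 = 180.9 → 181
  → #456ab5

#627aaa, #456ab5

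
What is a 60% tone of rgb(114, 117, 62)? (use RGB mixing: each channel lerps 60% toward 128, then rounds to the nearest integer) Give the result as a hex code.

A 60% tone moves each channel 60% toward 128:
  R: 114 + 8.4 = 122.4 → 122
  G: 117 + 6.6 = 123.6 → 124
  B: 62 + 0.6×(128−62) = 62 + 39.6 = 101.6 → 102
rgb(122, 124, 102) = #7a7c66.

#7a7c66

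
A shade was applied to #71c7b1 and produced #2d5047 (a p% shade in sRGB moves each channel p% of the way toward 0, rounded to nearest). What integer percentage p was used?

#71c7b1 is rgb(113, 199, 177); #2d5047 is rgb(45, 80, 71).
On the G channel (widest range): 80 ≈ 199 + (p/100)(0 − 199), so p ≈ 100×(80 − 199)/(0 − 199) = -11900/-199 = 59.80.
p = 60 reproduces all three channels after rounding.

60%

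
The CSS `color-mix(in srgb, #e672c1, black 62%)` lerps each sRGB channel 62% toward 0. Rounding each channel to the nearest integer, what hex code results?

#572b49

#e672c1 is rgb(230, 114, 193).
A 62% shade moves each channel 62% toward 0:
  R: 230 − 142.6 = 87.4 → 87
  G: 114 + 0.62×(0−114) = 114 − 70.68 = 43.32 → 43
  B: 193 − 119.66 = 73.34 → 73
rgb(87, 43, 73) = #572b49.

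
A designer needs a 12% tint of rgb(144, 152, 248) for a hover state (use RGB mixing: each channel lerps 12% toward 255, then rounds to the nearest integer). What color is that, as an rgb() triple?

Lerp each channel 12% toward 255:
  R: 144 + 13.32 = 157.32 → 157
  G: 152 + 12.36 = 164.36 → 164
  B: 248 + 0.12×(255−248) = 248 + 0.84 = 248.84 → 249

rgb(157, 164, 249)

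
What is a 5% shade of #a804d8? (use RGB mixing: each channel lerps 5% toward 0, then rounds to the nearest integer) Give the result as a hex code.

#a804d8 is rgb(168, 4, 216).
A 5% shade moves each channel 5% toward 0:
  R: 168 − 8.4 = 159.6 → 160
  G: 4 − 0.2 = 3.8 → 4
  B: 216 − 10.8 = 205.2 → 205
rgb(160, 4, 205) = #a004cd.

#a004cd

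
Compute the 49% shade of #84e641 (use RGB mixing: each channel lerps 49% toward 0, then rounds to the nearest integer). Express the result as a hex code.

#84e641 is rgb(132, 230, 65).
A 49% shade moves each channel 49% toward 0:
  R: 132 + 0.49×(0−132) = 132 − 64.68 = 67.32 → 67
  G: 230 + 0.49×(0−230) = 230 − 112.7 = 117.3 → 117
  B: 65 + 0.49×(0−65) = 65 − 31.85 = 33.15 → 33
rgb(67, 117, 33) = #437521.

#437521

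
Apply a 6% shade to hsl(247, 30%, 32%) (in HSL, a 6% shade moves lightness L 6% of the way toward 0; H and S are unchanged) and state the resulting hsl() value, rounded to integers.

L moves 6% from 32 toward 0: 32 − 1.92 = 30.08 → 30.
H and S are unchanged.

hsl(247, 30%, 30%)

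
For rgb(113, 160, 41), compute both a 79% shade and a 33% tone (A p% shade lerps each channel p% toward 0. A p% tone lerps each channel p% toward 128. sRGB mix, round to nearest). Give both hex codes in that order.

#182209, #769546

79% shade:
  R: 113 − 89.27 = 23.73 → 24
  G: 160 + 0.79×(0−160) = 160 − 126.4 = 33.6 → 34
  B: 41 + 0.79×(0−41) = 41 − 32.39 = 8.61 → 9
  → #182209
33% tone:
  R: 113 + 4.95 = 117.95 → 118
  G: 160 + 0.33×(128−160) = 160 − 10.56 = 149.44 → 149
  B: 41 + 0.33×(128−41) = 41 + 28.71 = 69.71 → 70
  → #769546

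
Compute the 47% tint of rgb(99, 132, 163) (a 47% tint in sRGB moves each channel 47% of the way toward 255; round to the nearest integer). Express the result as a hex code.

#acbece

Per channel, c → c + 0.47(255 − c):
  R: 99 + 0.47×(255−99) = 99 + 73.32 = 172.32 → 172
  G: 132 + 0.47×(255−132) = 132 + 57.81 = 189.81 → 190
  B: 163 + 0.47×(255−163) = 163 + 43.24 = 206.24 → 206
rgb(172, 190, 206) = #acbece.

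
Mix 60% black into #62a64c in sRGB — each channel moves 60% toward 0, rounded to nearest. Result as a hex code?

#62a64c is rgb(98, 166, 76).
Per channel, c → c + 0.6(0 − c):
  R: 98 − 58.8 = 39.2 → 39
  G: 166 − 99.6 = 66.4 → 66
  B: 76 + 0.6×(0−76) = 76 − 45.6 = 30.4 → 30
rgb(39, 66, 30) = #27421e.

#27421e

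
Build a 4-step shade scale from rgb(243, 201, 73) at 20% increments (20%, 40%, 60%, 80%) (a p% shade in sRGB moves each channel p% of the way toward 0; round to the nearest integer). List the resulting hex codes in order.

#C2A13A, #92792C, #61501D, #31280F

20%: (243 − 48.6 = 194.4→194, 201 − 40.2 = 160.8→161, 73 − 14.6 = 58.4→58) → #C2A13A
40%: (243 − 97.2 = 145.8→146, 201 − 80.4 = 120.6→121, 73 − 29.2 = 43.8→44) → #92792C
60%: (243 − 145.8 = 97.2→97, 201 − 120.6 = 80.4→80, 73 − 43.8 = 29.2→29) → #61501D
80%: (243 − 194.4 = 48.6→49, 201 − 160.8 = 40.2→40, 73 − 58.4 = 14.6→15) → #31280F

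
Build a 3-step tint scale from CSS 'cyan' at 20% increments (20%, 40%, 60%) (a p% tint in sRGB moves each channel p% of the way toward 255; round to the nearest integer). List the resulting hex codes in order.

CSS cyan is rgb(0, 255, 255).
20%: (0 + 51 = 51→51, 255→255, 255→255) → #33ffff
40%: (0 + 102 = 102→102, 255→255, 255→255) → #66ffff
60%: (0 + 153 = 153→153, 255→255, 255→255) → #99ffff

#33ffff, #66ffff, #99ffff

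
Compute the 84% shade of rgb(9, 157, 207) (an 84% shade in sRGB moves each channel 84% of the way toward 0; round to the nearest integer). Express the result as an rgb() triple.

Lerp each channel 84% toward 0:
  R: 9 − 7.56 = 1.44 → 1
  G: 157 + 0.84×(0−157) = 157 − 131.88 = 25.12 → 25
  B: 207 − 173.88 = 33.12 → 33

rgb(1, 25, 33)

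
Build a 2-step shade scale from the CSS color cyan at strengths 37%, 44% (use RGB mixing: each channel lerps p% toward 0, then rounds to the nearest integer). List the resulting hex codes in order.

#00A1A1, #008F8F

CSS cyan is rgb(0, 255, 255).
37%: (0→0, 255 − 94.35 = 160.65→161, 255 − 94.35 = 160.65→161) → #00A1A1
44%: (0→0, 255 − 112.2 = 142.8→143, 255 − 112.2 = 142.8→143) → #008F8F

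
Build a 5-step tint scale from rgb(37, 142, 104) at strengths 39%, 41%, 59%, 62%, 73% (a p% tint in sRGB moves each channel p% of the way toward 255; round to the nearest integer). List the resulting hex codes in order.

39%: (37 + 85.02 = 122.02→122, 142 + 44.07 = 186.07→186, 104 + 58.89 = 162.89→163) → #7abaa3
41%: (37 + 89.38 = 126.38→126, 142 + 46.33 = 188.33→188, 104 + 61.91 = 165.91→166) → #7ebca6
59%: (37 + 128.62 = 165.62→166, 142 + 66.67 = 208.67→209, 104 + 89.09 = 193.09→193) → #a6d1c1
62%: (37 + 135.16 = 172.16→172, 142 + 70.06 = 212.06→212, 104 + 93.62 = 197.62→198) → #acd4c6
73%: (37 + 159.14 = 196.14→196, 142 + 82.49 = 224.49→224, 104 + 110.23 = 214.23→214) → #c4e0d6

#7abaa3, #7ebca6, #a6d1c1, #acd4c6, #c4e0d6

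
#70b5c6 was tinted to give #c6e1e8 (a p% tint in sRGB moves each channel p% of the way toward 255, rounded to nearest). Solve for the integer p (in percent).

#70b5c6 is rgb(112, 181, 198); #c6e1e8 is rgb(198, 225, 232).
On the R channel (widest range): 198 ≈ 112 + (p/100)(255 − 112), so p ≈ 100×(198 − 112)/(255 − 112) = 8600/143 = 60.14.
p = 60 reproduces all three channels after rounding.

60%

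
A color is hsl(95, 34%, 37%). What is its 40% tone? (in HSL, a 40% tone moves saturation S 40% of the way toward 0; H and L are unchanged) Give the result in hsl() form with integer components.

hsl(95, 20%, 37%)

S moves 40% from 34 toward 0: 34 − 13.6 = 20.4 → 20.
H and L are unchanged.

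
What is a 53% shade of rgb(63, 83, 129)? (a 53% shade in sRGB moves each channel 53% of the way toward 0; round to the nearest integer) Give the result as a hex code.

Per channel, c → c + 0.53(0 − c):
  R: 63 + 0.53×(0−63) = 63 − 33.39 = 29.61 → 30
  G: 83 + 0.53×(0−83) = 83 − 43.99 = 39.01 → 39
  B: 129 + 0.53×(0−129) = 129 − 68.37 = 60.63 → 61
rgb(30, 39, 61) = #1e273d.

#1e273d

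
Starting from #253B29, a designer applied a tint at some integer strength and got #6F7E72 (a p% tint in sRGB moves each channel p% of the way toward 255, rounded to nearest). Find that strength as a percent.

#253B29 is rgb(37, 59, 41); #6F7E72 is rgb(111, 126, 114).
On the R channel (widest range): 111 ≈ 37 + (p/100)(255 − 37), so p ≈ 100×(111 − 37)/(255 − 37) = 7400/218 = 33.94.
p = 34 reproduces all three channels after rounding.

34%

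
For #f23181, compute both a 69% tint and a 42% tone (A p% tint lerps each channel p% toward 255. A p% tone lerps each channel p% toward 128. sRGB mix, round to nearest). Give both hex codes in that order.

#f23181 is rgb(242, 49, 129).
69% tint:
  R: 242 + 8.97 = 250.97 → 251
  G: 49 + 142.14 = 191.14 → 191
  B: 129 + 86.94 = 215.94 → 216
  → #fbbfd8
42% tone:
  R: 242 − 47.88 = 194.12 → 194
  G: 49 + 0.42×(128−49) = 49 + 33.18 = 82.18 → 82
  B: 129 + 0.42×(128−129) = 129 − 0.42 = 128.58 → 129
  → #c25281

#fbbfd8, #c25281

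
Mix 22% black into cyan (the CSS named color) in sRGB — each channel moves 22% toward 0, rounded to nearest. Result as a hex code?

#00C7C7

CSS cyan is rgb(0, 255, 255).
Lerp each channel 22% toward 0:
  R: 0 + 0.22×(0−0) = 0 + 0 = 0 → 0
  G: 255 + 0.22×(0−255) = 255 − 56.1 = 198.9 → 199
  B: 255 + 0.22×(0−255) = 255 − 56.1 = 198.9 → 199
rgb(0, 199, 199) = #00C7C7.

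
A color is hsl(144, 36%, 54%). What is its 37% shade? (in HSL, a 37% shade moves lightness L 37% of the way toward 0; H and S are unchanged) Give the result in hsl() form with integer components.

hsl(144, 36%, 34%)

L moves 37% from 54 toward 0: 54 − 19.98 = 34.02 → 34.
H and S are unchanged.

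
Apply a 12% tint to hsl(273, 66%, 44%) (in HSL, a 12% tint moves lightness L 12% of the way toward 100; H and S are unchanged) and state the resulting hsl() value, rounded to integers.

hsl(273, 66%, 51%)

L moves 12% from 44 toward 100: 44 + 6.72 = 50.72 → 51.
H and S are unchanged.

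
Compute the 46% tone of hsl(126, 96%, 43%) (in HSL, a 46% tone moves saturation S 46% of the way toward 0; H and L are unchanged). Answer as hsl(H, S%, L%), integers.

hsl(126, 52%, 43%)

S moves 46% from 96 toward 0: 96 − 44.16 = 51.84 → 52.
H and L are unchanged.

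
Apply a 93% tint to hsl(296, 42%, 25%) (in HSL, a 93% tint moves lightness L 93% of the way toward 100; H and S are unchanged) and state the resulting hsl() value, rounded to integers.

L moves 93% from 25 toward 100: 25 + 69.75 = 94.75 → 95.
H and S are unchanged.

hsl(296, 42%, 95%)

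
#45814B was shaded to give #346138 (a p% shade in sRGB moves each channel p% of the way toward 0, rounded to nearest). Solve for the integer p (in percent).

#45814B is rgb(69, 129, 75); #346138 is rgb(52, 97, 56).
On the G channel (widest range): 97 ≈ 129 + (p/100)(0 − 129), so p ≈ 100×(97 − 129)/(0 − 129) = -3200/-129 = 24.81.
p = 25 reproduces all three channels after rounding.

25%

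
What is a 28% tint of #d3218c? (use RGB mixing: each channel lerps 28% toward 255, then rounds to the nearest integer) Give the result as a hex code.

#df5fac

#d3218c is rgb(211, 33, 140).
Per channel, c → c + 0.28(255 − c):
  R: 211 + 0.28×(255−211) = 211 + 12.32 = 223.32 → 223
  G: 33 + 62.16 = 95.16 → 95
  B: 140 + 0.28×(255−140) = 140 + 32.2 = 172.2 → 172
rgb(223, 95, 172) = #df5fac.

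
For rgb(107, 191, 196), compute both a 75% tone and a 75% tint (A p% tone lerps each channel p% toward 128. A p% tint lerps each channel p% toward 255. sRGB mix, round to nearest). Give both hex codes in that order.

#7b9091, #daeff0

75% tone:
  R: 107 + 0.75×(128−107) = 107 + 15.75 = 122.75 → 123
  G: 191 + 0.75×(128−191) = 191 − 47.25 = 143.75 → 144
  B: 196 − 51 = 145 → 145
  → #7b9091
75% tint:
  R: 107 + 111 = 218 → 218
  G: 191 + 0.75×(255−191) = 191 + 48 = 239 → 239
  B: 196 + 44.25 = 240.25 → 240
  → #daeff0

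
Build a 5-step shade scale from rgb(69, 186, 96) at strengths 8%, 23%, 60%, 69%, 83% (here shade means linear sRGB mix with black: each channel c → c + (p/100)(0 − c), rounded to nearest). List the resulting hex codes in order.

8%: (69 − 5.52 = 63.48→63, 186 − 14.88 = 171.12→171, 96 − 7.68 = 88.32→88) → #3fab58
23%: (69 − 15.87 = 53.13→53, 186 − 42.78 = 143.22→143, 96 − 22.08 = 73.92→74) → #358f4a
60%: (69 − 41.4 = 27.6→28, 186 − 111.6 = 74.4→74, 96 − 57.6 = 38.4→38) → #1c4a26
69%: (69 − 47.61 = 21.39→21, 186 − 128.34 = 57.66→58, 96 − 66.24 = 29.76→30) → #153a1e
83%: (69 − 57.27 = 11.73→12, 186 − 154.38 = 31.62→32, 96 − 79.68 = 16.32→16) → #0c2010

#3fab58, #358f4a, #1c4a26, #153a1e, #0c2010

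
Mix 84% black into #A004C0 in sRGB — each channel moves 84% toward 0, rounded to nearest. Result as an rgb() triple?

#A004C0 is rgb(160, 4, 192).
An 84% shade moves each channel 84% toward 0:
  R: 160 − 134.4 = 25.6 → 26
  G: 4 − 3.36 = 0.64 → 1
  B: 192 + 0.84×(0−192) = 192 − 161.28 = 30.72 → 31

rgb(26, 1, 31)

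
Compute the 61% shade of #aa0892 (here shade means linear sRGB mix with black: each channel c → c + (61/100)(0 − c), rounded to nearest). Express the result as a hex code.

#420339

#aa0892 is rgb(170, 8, 146).
A 61% shade moves each channel 61% toward 0:
  R: 170 − 103.7 = 66.3 → 66
  G: 8 − 4.88 = 3.12 → 3
  B: 146 − 89.06 = 56.94 → 57
rgb(66, 3, 57) = #420339.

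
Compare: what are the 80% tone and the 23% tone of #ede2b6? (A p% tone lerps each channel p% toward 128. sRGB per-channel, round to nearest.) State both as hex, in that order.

#ede2b6 is rgb(237, 226, 182).
80% tone:
  R: 237 + 0.8×(128−237) = 237 − 87.2 = 149.8 → 150
  G: 226 + 0.8×(128−226) = 226 − 78.4 = 147.6 → 148
  B: 182 − 43.2 = 138.8 → 139
  → #96948b
23% tone:
  R: 237 + 0.23×(128−237) = 237 − 25.07 = 211.93 → 212
  G: 226 − 22.54 = 203.46 → 203
  B: 182 + 0.23×(128−182) = 182 − 12.42 = 169.58 → 170
  → #d4cbaa

#96948b, #d4cbaa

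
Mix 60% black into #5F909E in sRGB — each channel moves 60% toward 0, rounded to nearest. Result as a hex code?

#263A3F

#5F909E is rgb(95, 144, 158).
A 60% shade moves each channel 60% toward 0:
  R: 95 + 0.6×(0−95) = 95 − 57 = 38 → 38
  G: 144 + 0.6×(0−144) = 144 − 86.4 = 57.6 → 58
  B: 158 − 94.8 = 63.2 → 63
rgb(38, 58, 63) = #263A3F.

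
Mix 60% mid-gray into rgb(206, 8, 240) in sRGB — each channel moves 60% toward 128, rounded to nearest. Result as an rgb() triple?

rgb(159, 80, 173)

Lerp each channel 60% toward 128:
  R: 206 + 0.6×(128−206) = 206 − 46.8 = 159.2 → 159
  G: 8 + 72 = 80 → 80
  B: 240 − 67.2 = 172.8 → 173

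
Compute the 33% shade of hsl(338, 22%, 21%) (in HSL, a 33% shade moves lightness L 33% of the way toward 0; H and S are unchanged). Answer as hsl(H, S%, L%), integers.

hsl(338, 22%, 14%)

L moves 33% from 21 toward 0: 21 − 6.93 = 14.07 → 14.
H and S are unchanged.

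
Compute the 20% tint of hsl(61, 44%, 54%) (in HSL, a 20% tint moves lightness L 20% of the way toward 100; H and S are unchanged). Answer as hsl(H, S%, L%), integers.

hsl(61, 44%, 63%)

L moves 20% from 54 toward 100: 54 + 9.2 = 63.2 → 63.
H and S are unchanged.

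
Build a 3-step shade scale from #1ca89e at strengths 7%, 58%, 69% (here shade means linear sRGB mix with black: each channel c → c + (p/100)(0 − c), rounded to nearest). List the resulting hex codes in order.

#1a9c93, #0c4742, #093431

#1ca89e is rgb(28, 168, 158).
7%: (28 − 1.96 = 26.04→26, 168 − 11.76 = 156.24→156, 158 − 11.06 = 146.94→147) → #1a9c93
58%: (28 − 16.24 = 11.76→12, 168 − 97.44 = 70.56→71, 158 − 91.64 = 66.36→66) → #0c4742
69%: (28 − 19.32 = 8.68→9, 168 − 115.92 = 52.08→52, 158 − 109.02 = 48.98→49) → #093431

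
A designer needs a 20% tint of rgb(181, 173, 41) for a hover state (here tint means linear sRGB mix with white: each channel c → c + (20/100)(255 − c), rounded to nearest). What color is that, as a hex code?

#c4bd54

Per channel, c → c + 0.2(255 − c):
  R: 181 + 0.2×(255−181) = 181 + 14.8 = 195.8 → 196
  G: 173 + 0.2×(255−173) = 173 + 16.4 = 189.4 → 189
  B: 41 + 0.2×(255−41) = 41 + 42.8 = 83.8 → 84
rgb(196, 189, 84) = #c4bd54.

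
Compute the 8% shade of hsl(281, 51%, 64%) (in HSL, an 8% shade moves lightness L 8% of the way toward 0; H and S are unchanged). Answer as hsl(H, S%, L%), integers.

L moves 8% from 64 toward 0: 64 − 5.12 = 58.88 → 59.
H and S are unchanged.

hsl(281, 51%, 59%)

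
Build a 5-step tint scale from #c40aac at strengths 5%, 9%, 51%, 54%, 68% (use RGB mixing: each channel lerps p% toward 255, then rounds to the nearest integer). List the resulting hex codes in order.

#c716b0, #c920b3, #e287d6, #e48ed9, #ecb1e4

#c40aac is rgb(196, 10, 172).
5%: (196 + 2.95 = 198.95→199, 10 + 12.25 = 22.25→22, 172 + 4.15 = 176.15→176) → #c716b0
9%: (196 + 5.31 = 201.31→201, 10 + 22.05 = 32.05→32, 172 + 7.47 = 179.47→179) → #c920b3
51%: (196 + 30.09 = 226.09→226, 10 + 124.95 = 134.95→135, 172 + 42.33 = 214.33→214) → #e287d6
54%: (196 + 31.86 = 227.86→228, 10 + 132.3 = 142.3→142, 172 + 44.82 = 216.82→217) → #e48ed9
68%: (196 + 40.12 = 236.12→236, 10 + 166.6 = 176.6→177, 172 + 56.44 = 228.44→228) → #ecb1e4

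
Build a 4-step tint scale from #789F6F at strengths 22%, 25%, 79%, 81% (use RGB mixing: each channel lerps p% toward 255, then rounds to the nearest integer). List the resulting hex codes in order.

#789F6F is rgb(120, 159, 111).
22%: (120 + 29.7 = 149.7→150, 159 + 21.12 = 180.12→180, 111 + 31.68 = 142.68→143) → #96B48F
25%: (120 + 33.75 = 153.75→154, 159 + 24 = 183→183, 111 + 36 = 147→147) → #9AB793
79%: (120 + 106.65 = 226.65→227, 159 + 75.84 = 234.84→235, 111 + 113.76 = 224.76→225) → #E3EBE1
81%: (120 + 109.35 = 229.35→229, 159 + 77.76 = 236.76→237, 111 + 116.64 = 227.64→228) → #E5EDE4

#96B48F, #9AB793, #E3EBE1, #E5EDE4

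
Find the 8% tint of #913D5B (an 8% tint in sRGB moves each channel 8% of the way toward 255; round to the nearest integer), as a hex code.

#913D5B is rgb(145, 61, 91).
Per channel, c → c + 0.08(255 − c):
  R: 145 + 0.08×(255−145) = 145 + 8.8 = 153.8 → 154
  G: 61 + 0.08×(255−61) = 61 + 15.52 = 76.52 → 77
  B: 91 + 0.08×(255−91) = 91 + 13.12 = 104.12 → 104
rgb(154, 77, 104) = #9A4D68.

#9A4D68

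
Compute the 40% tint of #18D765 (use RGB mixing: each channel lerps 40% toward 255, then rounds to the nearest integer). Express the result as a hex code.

#18D765 is rgb(24, 215, 101).
Per channel, c → c + 0.4(255 − c):
  R: 24 + 0.4×(255−24) = 24 + 92.4 = 116.4 → 116
  G: 215 + 16 = 231 → 231
  B: 101 + 0.4×(255−101) = 101 + 61.6 = 162.6 → 163
rgb(116, 231, 163) = #74E7A3.

#74E7A3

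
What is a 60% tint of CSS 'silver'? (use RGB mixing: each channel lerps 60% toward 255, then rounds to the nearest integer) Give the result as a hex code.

#e6e6e6

CSS silver is rgb(192, 192, 192).
A 60% tint moves each channel 60% toward 255:
  R: 192 + 0.6×(255−192) = 192 + 37.8 = 229.8 → 230
  G: 192 + 0.6×(255−192) = 192 + 37.8 = 229.8 → 230
  B: 192 + 0.6×(255−192) = 192 + 37.8 = 229.8 → 230
rgb(230, 230, 230) = #e6e6e6.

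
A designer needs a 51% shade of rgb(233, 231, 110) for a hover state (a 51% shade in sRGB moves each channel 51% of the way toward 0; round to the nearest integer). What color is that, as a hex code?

Lerp each channel 51% toward 0:
  R: 233 + 0.51×(0−233) = 233 − 118.83 = 114.17 → 114
  G: 231 − 117.81 = 113.19 → 113
  B: 110 − 56.1 = 53.9 → 54
rgb(114, 113, 54) = #727136.

#727136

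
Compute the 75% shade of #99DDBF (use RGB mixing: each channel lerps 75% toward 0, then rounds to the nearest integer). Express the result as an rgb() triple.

rgb(38, 55, 48)

#99DDBF is rgb(153, 221, 191).
Lerp each channel 75% toward 0:
  R: 153 + 0.75×(0−153) = 153 − 114.75 = 38.25 → 38
  G: 221 + 0.75×(0−221) = 221 − 165.75 = 55.25 → 55
  B: 191 + 0.75×(0−191) = 191 − 143.25 = 47.75 → 48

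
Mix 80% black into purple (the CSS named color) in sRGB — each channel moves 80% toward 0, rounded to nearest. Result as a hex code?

CSS purple is rgb(128, 0, 128).
Lerp each channel 80% toward 0:
  R: 128 − 102.4 = 25.6 → 26
  G: 0 + 0.8×(0−0) = 0 + 0 = 0 → 0
  B: 128 + 0.8×(0−128) = 128 − 102.4 = 25.6 → 26
rgb(26, 0, 26) = #1a001a.

#1a001a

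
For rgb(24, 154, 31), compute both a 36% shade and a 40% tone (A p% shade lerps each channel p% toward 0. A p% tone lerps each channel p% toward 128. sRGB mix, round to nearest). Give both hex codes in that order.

36% shade:
  R: 24 + 0.36×(0−24) = 24 − 8.64 = 15.36 → 15
  G: 154 + 0.36×(0−154) = 154 − 55.44 = 98.56 → 99
  B: 31 + 0.36×(0−31) = 31 − 11.16 = 19.84 → 20
  → #0F6314
40% tone:
  R: 24 + 41.6 = 65.6 → 66
  G: 154 + 0.4×(128−154) = 154 − 10.4 = 143.6 → 144
  B: 31 + 0.4×(128−31) = 31 + 38.8 = 69.8 → 70
  → #429046

#0F6314, #429046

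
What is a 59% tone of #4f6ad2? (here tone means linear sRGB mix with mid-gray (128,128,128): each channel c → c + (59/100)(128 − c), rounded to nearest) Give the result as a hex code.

#4f6ad2 is rgb(79, 106, 210).
Per channel, c → c + 0.59(128 − c):
  R: 79 + 0.59×(128−79) = 79 + 28.91 = 107.91 → 108
  G: 106 + 0.59×(128−106) = 106 + 12.98 = 118.98 → 119
  B: 210 − 48.38 = 161.62 → 162
rgb(108, 119, 162) = #6c77a2.

#6c77a2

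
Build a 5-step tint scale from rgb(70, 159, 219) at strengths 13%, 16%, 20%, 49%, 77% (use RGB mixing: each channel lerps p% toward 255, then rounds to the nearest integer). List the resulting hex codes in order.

#5EABE0, #64AEE1, #6BB2E2, #A1CEED, #D4E9F7

13%: (70 + 24.05 = 94.05→94, 159 + 12.48 = 171.48→171, 219 + 4.68 = 223.68→224) → #5EABE0
16%: (70 + 29.6 = 99.6→100, 159 + 15.36 = 174.36→174, 219 + 5.76 = 224.76→225) → #64AEE1
20%: (70 + 37 = 107→107, 159 + 19.2 = 178.2→178, 219 + 7.2 = 226.2→226) → #6BB2E2
49%: (70 + 90.65 = 160.65→161, 159 + 47.04 = 206.04→206, 219 + 17.64 = 236.64→237) → #A1CEED
77%: (70 + 142.45 = 212.45→212, 159 + 73.92 = 232.92→233, 219 + 27.72 = 246.72→247) → #D4E9F7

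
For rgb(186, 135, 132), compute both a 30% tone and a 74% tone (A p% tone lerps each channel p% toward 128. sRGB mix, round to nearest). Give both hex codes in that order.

#A98583, #8F8281

30% tone:
  R: 186 − 17.4 = 168.6 → 169
  G: 135 + 0.3×(128−135) = 135 − 2.1 = 132.9 → 133
  B: 132 + 0.3×(128−132) = 132 − 1.2 = 130.8 → 131
  → #A98583
74% tone:
  R: 186 − 42.92 = 143.08 → 143
  G: 135 + 0.74×(128−135) = 135 − 5.18 = 129.82 → 130
  B: 132 + 0.74×(128−132) = 132 − 2.96 = 129.04 → 129
  → #8F8281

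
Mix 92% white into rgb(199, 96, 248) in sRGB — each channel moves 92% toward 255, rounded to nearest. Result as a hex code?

#FBF2FE

A 92% tint moves each channel 92% toward 255:
  R: 199 + 0.92×(255−199) = 199 + 51.52 = 250.52 → 251
  G: 96 + 146.28 = 242.28 → 242
  B: 248 + 0.92×(255−248) = 248 + 6.44 = 254.44 → 254
rgb(251, 242, 254) = #FBF2FE.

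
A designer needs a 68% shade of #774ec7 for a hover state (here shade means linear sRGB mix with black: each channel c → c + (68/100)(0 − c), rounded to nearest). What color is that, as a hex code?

#261940

#774ec7 is rgb(119, 78, 199).
Per channel, c → c + 0.68(0 − c):
  R: 119 − 80.92 = 38.08 → 38
  G: 78 + 0.68×(0−78) = 78 − 53.04 = 24.96 → 25
  B: 199 − 135.32 = 63.68 → 64
rgb(38, 25, 64) = #261940.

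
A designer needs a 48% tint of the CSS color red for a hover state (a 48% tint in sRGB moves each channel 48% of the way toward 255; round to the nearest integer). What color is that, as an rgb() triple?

CSS red is rgb(255, 0, 0).
Lerp each channel 48% toward 255:
  R: 255 + 0.48×(255−255) = 255 + 0 = 255 → 255
  G: 0 + 0.48×(255−0) = 0 + 122.4 = 122.4 → 122
  B: 0 + 0.48×(255−0) = 0 + 122.4 = 122.4 → 122

rgb(255, 122, 122)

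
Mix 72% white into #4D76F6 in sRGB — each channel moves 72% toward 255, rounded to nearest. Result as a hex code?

#CDD9FC

#4D76F6 is rgb(77, 118, 246).
Lerp each channel 72% toward 255:
  R: 77 + 128.16 = 205.16 → 205
  G: 118 + 98.64 = 216.64 → 217
  B: 246 + 0.72×(255−246) = 246 + 6.48 = 252.48 → 252
rgb(205, 217, 252) = #CDD9FC.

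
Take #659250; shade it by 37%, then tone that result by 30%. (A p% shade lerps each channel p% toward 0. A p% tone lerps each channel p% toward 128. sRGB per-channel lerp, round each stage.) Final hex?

#659250 is rgb(101, 146, 80).
A 37% shade moves each channel 37% toward 0:
  R: 101 + 0.37×(0−101) = 101 − 37.37 = 63.63 → 64
  G: 146 + 0.37×(0−146) = 146 − 54.02 = 91.98 → 92
  B: 80 − 29.6 = 50.4 → 50
After the shade: rgb(64, 92, 50) = #405C32.
Per channel, c → c + 0.3(128 − c):
  R: 64 + 0.3×(128−64) = 64 + 19.2 = 83.2 → 83
  G: 92 + 0.3×(128−92) = 92 + 10.8 = 102.8 → 103
  B: 50 + 0.3×(128−50) = 50 + 23.4 = 73.4 → 73
rgb(83, 103, 73) = #536749.

#536749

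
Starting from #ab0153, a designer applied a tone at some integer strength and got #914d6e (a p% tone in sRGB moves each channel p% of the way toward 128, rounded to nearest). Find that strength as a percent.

#ab0153 is rgb(171, 1, 83); #914d6e is rgb(145, 77, 110).
On the G channel (widest range): 77 ≈ 1 + (p/100)(128 − 1), so p ≈ 100×(77 − 1)/(128 − 1) = 7600/127 = 59.84.
p = 60 reproduces all three channels after rounding.

60%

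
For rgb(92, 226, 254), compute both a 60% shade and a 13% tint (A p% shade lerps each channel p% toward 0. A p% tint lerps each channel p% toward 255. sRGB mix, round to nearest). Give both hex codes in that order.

#255A66, #71E6FE

60% shade:
  R: 92 + 0.6×(0−92) = 92 − 55.2 = 36.8 → 37
  G: 226 + 0.6×(0−226) = 226 − 135.6 = 90.4 → 90
  B: 254 − 152.4 = 101.6 → 102
  → #255A66
13% tint:
  R: 92 + 0.13×(255−92) = 92 + 21.19 = 113.19 → 113
  G: 226 + 0.13×(255−226) = 226 + 3.77 = 229.77 → 230
  B: 254 + 0.13 = 254.13 → 254
  → #71E6FE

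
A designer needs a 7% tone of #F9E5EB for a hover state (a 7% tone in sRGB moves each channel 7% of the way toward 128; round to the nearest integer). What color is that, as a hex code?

#F9E5EB is rgb(249, 229, 235).
Per channel, c → c + 0.07(128 − c):
  R: 249 + 0.07×(128−249) = 249 − 8.47 = 240.53 → 241
  G: 229 − 7.07 = 221.93 → 222
  B: 235 + 0.07×(128−235) = 235 − 7.49 = 227.51 → 228
rgb(241, 222, 228) = #F1DEE4.

#F1DEE4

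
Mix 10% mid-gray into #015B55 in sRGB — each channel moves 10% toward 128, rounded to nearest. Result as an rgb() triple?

rgb(14, 95, 89)

#015B55 is rgb(1, 91, 85).
A 10% tone moves each channel 10% toward 128:
  R: 1 + 0.1×(128−1) = 1 + 12.7 = 13.7 → 14
  G: 91 + 3.7 = 94.7 → 95
  B: 85 + 4.3 = 89.3 → 89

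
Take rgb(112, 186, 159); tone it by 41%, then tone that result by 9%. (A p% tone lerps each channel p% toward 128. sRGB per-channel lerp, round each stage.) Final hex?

A 41% tone moves each channel 41% toward 128:
  R: 112 + 0.41×(128−112) = 112 + 6.56 = 118.56 → 119
  G: 186 + 0.41×(128−186) = 186 − 23.78 = 162.22 → 162
  B: 159 − 12.71 = 146.29 → 146
After the tone: rgb(119, 162, 146) = #77a292.
Per channel, c → c + 0.09(128 − c):
  R: 119 + 0.09×(128−119) = 119 + 0.81 = 119.81 → 120
  G: 162 − 3.06 = 158.94 → 159
  B: 146 + 0.09×(128−146) = 146 − 1.62 = 144.38 → 144
rgb(120, 159, 144) = #789f90.

#789f90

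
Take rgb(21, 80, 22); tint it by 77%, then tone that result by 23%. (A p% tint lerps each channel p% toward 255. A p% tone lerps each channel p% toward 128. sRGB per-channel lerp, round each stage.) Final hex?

#B8C3B8

Per channel, c → c + 0.77(255 − c):
  R: 21 + 180.18 = 201.18 → 201
  G: 80 + 0.77×(255−80) = 80 + 134.75 = 214.75 → 215
  B: 22 + 179.41 = 201.41 → 201
After the tint: rgb(201, 215, 201) = #C9D7C9.
Per channel, c → c + 0.23(128 − c):
  R: 201 + 0.23×(128−201) = 201 − 16.79 = 184.21 → 184
  G: 215 + 0.23×(128−215) = 215 − 20.01 = 194.99 → 195
  B: 201 + 0.23×(128−201) = 201 − 16.79 = 184.21 → 184
rgb(184, 195, 184) = #B8C3B8.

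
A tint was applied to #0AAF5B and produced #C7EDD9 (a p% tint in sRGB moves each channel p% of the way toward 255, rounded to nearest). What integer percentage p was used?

77%

#0AAF5B is rgb(10, 175, 91); #C7EDD9 is rgb(199, 237, 217).
On the R channel (widest range): 199 ≈ 10 + (p/100)(255 − 10), so p ≈ 100×(199 − 10)/(255 − 10) = 18900/245 = 77.14.
p = 77 reproduces all three channels after rounding.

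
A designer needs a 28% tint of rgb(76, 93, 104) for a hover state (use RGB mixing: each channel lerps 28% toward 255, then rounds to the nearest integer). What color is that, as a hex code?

#7E8A92

A 28% tint moves each channel 28% toward 255:
  R: 76 + 0.28×(255−76) = 76 + 50.12 = 126.12 → 126
  G: 93 + 45.36 = 138.36 → 138
  B: 104 + 42.28 = 146.28 → 146
rgb(126, 138, 146) = #7E8A92.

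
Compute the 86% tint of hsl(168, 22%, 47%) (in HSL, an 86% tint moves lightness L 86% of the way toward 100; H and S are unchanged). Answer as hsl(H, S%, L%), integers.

L moves 86% from 47 toward 100: 47 + 45.58 = 92.58 → 93.
H and S are unchanged.

hsl(168, 22%, 93%)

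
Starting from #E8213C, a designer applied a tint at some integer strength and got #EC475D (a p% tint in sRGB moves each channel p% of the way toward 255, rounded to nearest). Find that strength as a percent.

#E8213C is rgb(232, 33, 60); #EC475D is rgb(236, 71, 93).
On the G channel (widest range): 71 ≈ 33 + (p/100)(255 − 33), so p ≈ 100×(71 − 33)/(255 − 33) = 3800/222 = 17.12.
p = 17 reproduces all three channels after rounding.

17%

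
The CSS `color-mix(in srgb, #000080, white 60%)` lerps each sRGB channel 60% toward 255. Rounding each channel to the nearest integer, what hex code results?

#000080 is rgb(0, 0, 128).
A 60% tint moves each channel 60% toward 255:
  R: 0 + 0.6×(255−0) = 0 + 153 = 153 → 153
  G: 0 + 153 = 153 → 153
  B: 128 + 0.6×(255−128) = 128 + 76.2 = 204.2 → 204
rgb(153, 153, 204) = #9999cc.

#9999cc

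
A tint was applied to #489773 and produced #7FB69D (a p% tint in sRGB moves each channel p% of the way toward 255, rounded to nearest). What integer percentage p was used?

#489773 is rgb(72, 151, 115); #7FB69D is rgb(127, 182, 157).
On the R channel (widest range): 127 ≈ 72 + (p/100)(255 − 72), so p ≈ 100×(127 − 72)/(255 − 72) = 5500/183 = 30.05.
p = 30 reproduces all three channels after rounding.

30%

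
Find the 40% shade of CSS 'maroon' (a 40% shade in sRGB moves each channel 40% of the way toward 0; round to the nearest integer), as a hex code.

CSS maroon is rgb(128, 0, 0).
Per channel, c → c + 0.4(0 − c):
  R: 128 − 51.2 = 76.8 → 77
  G: 0 + 0.4×(0−0) = 0 + 0 = 0 → 0
  B: 0 + 0 = 0 → 0
rgb(77, 0, 0) = #4D0000.

#4D0000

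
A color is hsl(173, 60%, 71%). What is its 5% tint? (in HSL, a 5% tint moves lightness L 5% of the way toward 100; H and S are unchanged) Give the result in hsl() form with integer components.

hsl(173, 60%, 72%)

L moves 5% from 71 toward 100: 71 + 1.45 = 72.45 → 72.
H and S are unchanged.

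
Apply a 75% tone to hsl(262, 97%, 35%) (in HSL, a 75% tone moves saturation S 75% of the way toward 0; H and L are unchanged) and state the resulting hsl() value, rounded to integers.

S moves 75% from 97 toward 0: 97 − 72.75 = 24.25 → 24.
H and L are unchanged.

hsl(262, 24%, 35%)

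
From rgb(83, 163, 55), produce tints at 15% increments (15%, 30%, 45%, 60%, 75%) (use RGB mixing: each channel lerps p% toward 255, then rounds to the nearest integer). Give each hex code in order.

#6db155, #87bf73, #a0cc91, #badaaf, #d4e8cd

15%: (83 + 25.8 = 108.8→109, 163 + 13.8 = 176.8→177, 55 + 30 = 85→85) → #6db155
30%: (83 + 51.6 = 134.6→135, 163 + 27.6 = 190.6→191, 55 + 60 = 115→115) → #87bf73
45%: (83 + 77.4 = 160.4→160, 163 + 41.4 = 204.4→204, 55 + 90 = 145→145) → #a0cc91
60%: (83 + 103.2 = 186.2→186, 163 + 55.2 = 218.2→218, 55 + 120 = 175→175) → #badaaf
75%: (83 + 129 = 212→212, 163 + 69 = 232→232, 55 + 150 = 205→205) → #d4e8cd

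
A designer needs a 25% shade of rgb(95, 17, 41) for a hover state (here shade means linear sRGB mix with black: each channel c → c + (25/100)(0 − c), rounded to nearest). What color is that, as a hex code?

#470d1f

A 25% shade moves each channel 25% toward 0:
  R: 95 − 23.75 = 71.25 → 71
  G: 17 + 0.25×(0−17) = 17 − 4.25 = 12.75 → 13
  B: 41 + 0.25×(0−41) = 41 − 10.25 = 30.75 → 31
rgb(71, 13, 31) = #470d1f.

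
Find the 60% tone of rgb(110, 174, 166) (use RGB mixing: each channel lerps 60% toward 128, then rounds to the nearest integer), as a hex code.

#79928f

Per channel, c → c + 0.6(128 − c):
  R: 110 + 0.6×(128−110) = 110 + 10.8 = 120.8 → 121
  G: 174 + 0.6×(128−174) = 174 − 27.6 = 146.4 → 146
  B: 166 + 0.6×(128−166) = 166 − 22.8 = 143.2 → 143
rgb(121, 146, 143) = #79928f.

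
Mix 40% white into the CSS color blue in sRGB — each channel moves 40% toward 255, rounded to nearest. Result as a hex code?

CSS blue is rgb(0, 0, 255).
A 40% tint moves each channel 40% toward 255:
  R: 0 + 0.4×(255−0) = 0 + 102 = 102 → 102
  G: 0 + 0.4×(255−0) = 0 + 102 = 102 → 102
  B: 255 + 0 = 255 → 255
rgb(102, 102, 255) = #6666FF.

#6666FF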